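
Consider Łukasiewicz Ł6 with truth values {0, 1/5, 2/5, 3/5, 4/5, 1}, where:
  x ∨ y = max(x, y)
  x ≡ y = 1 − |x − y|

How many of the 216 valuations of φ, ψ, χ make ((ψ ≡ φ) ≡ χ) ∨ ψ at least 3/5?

183

value 1: 66 assignments (counts)
value 4/5: 73 assignments (counts)
value 3/5: 44 assignments (counts)
value 2/5: 22 assignments
value 1/5: 9 assignments
value 0: 2 assignments
So 183 of the 216 assignments meet the threshold.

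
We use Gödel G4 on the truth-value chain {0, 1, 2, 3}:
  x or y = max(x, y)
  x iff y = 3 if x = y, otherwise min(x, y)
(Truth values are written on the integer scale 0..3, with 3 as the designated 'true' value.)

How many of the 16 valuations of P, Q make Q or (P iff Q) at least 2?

P = 0, Q = 0 ↦ 3  ≥
P = 0, Q = 1 ↦ 1  <
P = 0, Q = 2 ↦ 2  ≥
P = 0, Q = 3 ↦ 3  ≥
P = 1, Q = 0 ↦ 0  <
P = 1, Q = 1 ↦ 3  ≥
P = 1, Q = 2 ↦ 2  ≥
P = 1, Q = 3 ↦ 3  ≥
P = 2, Q = 0 ↦ 0  <
P = 2, Q = 1 ↦ 1  <
P = 2, Q = 2 ↦ 3  ≥
P = 2, Q = 3 ↦ 3  ≥
P = 3, Q = 0 ↦ 0  <
P = 3, Q = 1 ↦ 1  <
P = 3, Q = 2 ↦ 2  ≥
P = 3, Q = 3 ↦ 3  ≥
So 10 of the 16 assignments meet the threshold.

10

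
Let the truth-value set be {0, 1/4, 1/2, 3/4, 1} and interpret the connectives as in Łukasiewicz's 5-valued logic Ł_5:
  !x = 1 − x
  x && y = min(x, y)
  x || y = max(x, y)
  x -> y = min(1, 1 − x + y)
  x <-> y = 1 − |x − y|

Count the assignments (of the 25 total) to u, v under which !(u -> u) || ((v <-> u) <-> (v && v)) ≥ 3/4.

14

value 1: 7 assignments (counts)
value 3/4: 7 assignments (counts)
value 1/2: 6 assignments
value 1/4: 3 assignments
value 0: 2 assignments
So 14 of the 25 assignments meet the threshold.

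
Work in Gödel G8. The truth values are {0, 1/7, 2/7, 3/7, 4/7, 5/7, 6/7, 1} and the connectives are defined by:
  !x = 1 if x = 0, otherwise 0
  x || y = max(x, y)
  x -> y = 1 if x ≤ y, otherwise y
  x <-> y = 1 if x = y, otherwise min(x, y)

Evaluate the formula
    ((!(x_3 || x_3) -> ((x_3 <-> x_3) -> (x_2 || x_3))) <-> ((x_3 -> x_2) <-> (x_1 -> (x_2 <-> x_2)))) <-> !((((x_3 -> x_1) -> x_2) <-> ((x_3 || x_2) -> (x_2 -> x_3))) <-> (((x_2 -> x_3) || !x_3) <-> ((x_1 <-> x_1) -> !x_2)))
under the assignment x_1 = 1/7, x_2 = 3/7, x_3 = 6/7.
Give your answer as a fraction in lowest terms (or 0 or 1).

x_3 || x_3 = 6/7 || 6/7 = 6/7
!(x_3 || x_3) = !6/7 = 0
x_3 <-> x_3 = 6/7 <-> 6/7 = 1
x_2 || x_3 = 3/7 || 6/7 = 6/7
(x_3 <-> x_3) -> (x_2 || x_3) = 1 -> 6/7 = 6/7
!(x_3 || x_3) -> ((x_3 <-> x_3) -> (x_2 || x_3)) = 0 -> 6/7 = 1
x_3 -> x_2 = 6/7 -> 3/7 = 3/7
x_2 <-> x_2 = 3/7 <-> 3/7 = 1
x_1 -> (x_2 <-> x_2) = 1/7 -> 1 = 1
(x_3 -> x_2) <-> (x_1 -> (x_2 <-> x_2)) = 3/7 <-> 1 = 3/7
(!(x_3 || x_3) -> ((x_3 <-> x_3) -> (x_2 || x_3))) <-> ((x_3 -> x_2) <-> (x_1 -> (x_2 <-> x_2))) = 1 <-> 3/7 = 3/7
x_3 -> x_1 = 6/7 -> 1/7 = 1/7
(x_3 -> x_1) -> x_2 = 1/7 -> 3/7 = 1
x_3 || x_2 = 6/7 || 3/7 = 6/7
x_2 -> x_3 = 3/7 -> 6/7 = 1
(x_3 || x_2) -> (x_2 -> x_3) = 6/7 -> 1 = 1
((x_3 -> x_1) -> x_2) <-> ((x_3 || x_2) -> (x_2 -> x_3)) = 1 <-> 1 = 1
x_2 -> x_3 = 3/7 -> 6/7 = 1
!x_3 = !6/7 = 0
(x_2 -> x_3) || !x_3 = 1 || 0 = 1
x_1 <-> x_1 = 1/7 <-> 1/7 = 1
!x_2 = !3/7 = 0
(x_1 <-> x_1) -> !x_2 = 1 -> 0 = 0
((x_2 -> x_3) || !x_3) <-> ((x_1 <-> x_1) -> !x_2) = 1 <-> 0 = 0
(((x_3 -> x_1) -> x_2) <-> ((x_3 || x_2) -> (x_2 -> x_3))) <-> (((x_2 -> x_3) || !x_3) <-> ((x_1 <-> x_1) -> !x_2)) = 1 <-> 0 = 0
!((((x_3 -> x_1) -> x_2) <-> ((x_3 || x_2) -> (x_2 -> x_3))) <-> (((x_2 -> x_3) || !x_3) <-> ((x_1 <-> x_1) -> !x_2))) = !0 = 1
((!(x_3 || x_3) -> ((x_3 <-> x_3) -> (x_2 || x_3))) <-> ((x_3 -> x_2) <-> (x_1 -> (x_2 <-> x_2)))) <-> !((((x_3 -> x_1) -> x_2) <-> ((x_3 || x_2) -> (x_2 -> x_3))) <-> (((x_2 -> x_3) || !x_3) <-> ((x_1 <-> x_1) -> !x_2))) = 3/7 <-> 1 = 3/7

3/7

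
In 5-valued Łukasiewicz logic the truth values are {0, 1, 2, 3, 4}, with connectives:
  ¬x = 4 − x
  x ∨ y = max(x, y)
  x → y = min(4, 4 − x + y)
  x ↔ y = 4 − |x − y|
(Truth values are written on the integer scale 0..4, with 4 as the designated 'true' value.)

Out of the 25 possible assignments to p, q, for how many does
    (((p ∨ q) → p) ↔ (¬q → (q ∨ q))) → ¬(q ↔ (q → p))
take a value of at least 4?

13

value 4: 13 assignments (counts)
value 3: 2 assignments
value 2: 6 assignments
value 1: 3 assignments
value 0: 1 assignment
So 13 of the 25 assignments meet the threshold.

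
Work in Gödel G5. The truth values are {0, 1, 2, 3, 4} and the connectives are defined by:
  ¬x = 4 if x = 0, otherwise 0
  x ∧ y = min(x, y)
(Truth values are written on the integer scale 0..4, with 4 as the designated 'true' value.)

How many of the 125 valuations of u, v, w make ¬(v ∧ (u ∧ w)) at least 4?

61

value 4: 61 assignments (counts)
value 0: 64 assignments
So 61 of the 125 assignments meet the threshold.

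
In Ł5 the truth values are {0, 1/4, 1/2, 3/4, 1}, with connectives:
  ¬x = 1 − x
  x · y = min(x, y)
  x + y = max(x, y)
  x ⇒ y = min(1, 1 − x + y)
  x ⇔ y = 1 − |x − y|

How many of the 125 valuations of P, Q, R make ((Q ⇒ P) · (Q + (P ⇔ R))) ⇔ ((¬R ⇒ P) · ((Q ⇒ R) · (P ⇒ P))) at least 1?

value 1: 35 assignments (counts)
value 3/4: 36 assignments
value 1/2: 38 assignments
value 1/4: 11 assignments
value 0: 5 assignments
So 35 of the 125 assignments meet the threshold.

35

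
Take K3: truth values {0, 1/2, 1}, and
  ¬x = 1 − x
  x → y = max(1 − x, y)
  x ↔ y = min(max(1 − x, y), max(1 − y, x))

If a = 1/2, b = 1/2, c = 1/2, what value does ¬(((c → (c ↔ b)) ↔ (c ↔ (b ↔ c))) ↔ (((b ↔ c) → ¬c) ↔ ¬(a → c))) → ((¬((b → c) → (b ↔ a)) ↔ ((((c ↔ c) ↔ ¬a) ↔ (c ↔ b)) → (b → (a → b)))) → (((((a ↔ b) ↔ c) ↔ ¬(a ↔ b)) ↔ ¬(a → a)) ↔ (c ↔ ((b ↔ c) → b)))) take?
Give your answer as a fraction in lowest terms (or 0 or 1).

c ↔ b = 1/2 ↔ 1/2 = 1/2
c → (c ↔ b) = 1/2 → 1/2 = 1/2
b ↔ c = 1/2 ↔ 1/2 = 1/2
c ↔ (b ↔ c) = 1/2 ↔ 1/2 = 1/2
(c → (c ↔ b)) ↔ (c ↔ (b ↔ c)) = 1/2 ↔ 1/2 = 1/2
b ↔ c = 1/2 ↔ 1/2 = 1/2
¬c = ¬1/2 = 1/2
(b ↔ c) → ¬c = 1/2 → 1/2 = 1/2
a → c = 1/2 → 1/2 = 1/2
¬(a → c) = ¬1/2 = 1/2
((b ↔ c) → ¬c) ↔ ¬(a → c) = 1/2 ↔ 1/2 = 1/2
((c → (c ↔ b)) ↔ (c ↔ (b ↔ c))) ↔ (((b ↔ c) → ¬c) ↔ ¬(a → c)) = 1/2 ↔ 1/2 = 1/2
¬(((c → (c ↔ b)) ↔ (c ↔ (b ↔ c))) ↔ (((b ↔ c) → ¬c) ↔ ¬(a → c))) = ¬1/2 = 1/2
b → c = 1/2 → 1/2 = 1/2
b ↔ a = 1/2 ↔ 1/2 = 1/2
(b → c) → (b ↔ a) = 1/2 → 1/2 = 1/2
¬((b → c) → (b ↔ a)) = ¬1/2 = 1/2
c ↔ c = 1/2 ↔ 1/2 = 1/2
¬a = ¬1/2 = 1/2
(c ↔ c) ↔ ¬a = 1/2 ↔ 1/2 = 1/2
c ↔ b = 1/2 ↔ 1/2 = 1/2
((c ↔ c) ↔ ¬a) ↔ (c ↔ b) = 1/2 ↔ 1/2 = 1/2
a → b = 1/2 → 1/2 = 1/2
b → (a → b) = 1/2 → 1/2 = 1/2
(((c ↔ c) ↔ ¬a) ↔ (c ↔ b)) → (b → (a → b)) = 1/2 → 1/2 = 1/2
¬((b → c) → (b ↔ a)) ↔ ((((c ↔ c) ↔ ¬a) ↔ (c ↔ b)) → (b → (a → b))) = 1/2 ↔ 1/2 = 1/2
a ↔ b = 1/2 ↔ 1/2 = 1/2
(a ↔ b) ↔ c = 1/2 ↔ 1/2 = 1/2
a ↔ b = 1/2 ↔ 1/2 = 1/2
¬(a ↔ b) = ¬1/2 = 1/2
((a ↔ b) ↔ c) ↔ ¬(a ↔ b) = 1/2 ↔ 1/2 = 1/2
a → a = 1/2 → 1/2 = 1/2
¬(a → a) = ¬1/2 = 1/2
(((a ↔ b) ↔ c) ↔ ¬(a ↔ b)) ↔ ¬(a → a) = 1/2 ↔ 1/2 = 1/2
b ↔ c = 1/2 ↔ 1/2 = 1/2
(b ↔ c) → b = 1/2 → 1/2 = 1/2
c ↔ ((b ↔ c) → b) = 1/2 ↔ 1/2 = 1/2
((((a ↔ b) ↔ c) ↔ ¬(a ↔ b)) ↔ ¬(a → a)) ↔ (c ↔ ((b ↔ c) → b)) = 1/2 ↔ 1/2 = 1/2
(¬((b → c) → (b ↔ a)) ↔ ((((c ↔ c) ↔ ¬a) ↔ (c ↔ b)) → (b → (a → b)))) → (((((a ↔ b) ↔ c) ↔ ¬(a ↔ b)) ↔ ¬(a → a)) ↔ (c ↔ ((b ↔ c) → b))) = 1/2 → 1/2 = 1/2
¬(((c → (c ↔ b)) ↔ (c ↔ (b ↔ c))) ↔ (((b ↔ c) → ¬c) ↔ ¬(a → c))) → ((¬((b → c) → (b ↔ a)) ↔ ((((c ↔ c) ↔ ¬a) ↔ (c ↔ b)) → (b → (a → b)))) → (((((a ↔ b) ↔ c) ↔ ¬(a ↔ b)) ↔ ¬(a → a)) ↔ (c ↔ ((b ↔ c) → b)))) = 1/2 → 1/2 = 1/2

1/2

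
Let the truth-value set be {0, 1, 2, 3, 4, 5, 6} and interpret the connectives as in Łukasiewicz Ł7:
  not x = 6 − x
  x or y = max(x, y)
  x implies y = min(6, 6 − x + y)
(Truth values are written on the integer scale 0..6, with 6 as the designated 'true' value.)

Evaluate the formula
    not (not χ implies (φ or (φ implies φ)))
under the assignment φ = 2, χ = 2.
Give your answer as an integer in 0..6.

0

not χ = not 2 = 4
φ implies φ = 2 implies 2 = 6
φ or (φ implies φ) = 2 or 6 = 6
not χ implies (φ or (φ implies φ)) = 4 implies 6 = 6
not (not χ implies (φ or (φ implies φ))) = not 6 = 0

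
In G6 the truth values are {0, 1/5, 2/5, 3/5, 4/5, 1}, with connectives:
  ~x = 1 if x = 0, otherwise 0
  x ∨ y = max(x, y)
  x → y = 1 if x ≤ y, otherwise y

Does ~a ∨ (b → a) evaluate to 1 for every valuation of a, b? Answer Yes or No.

No

Counterexample: take a = 1/5, b = 2/5.
~a = ~1/5 = 0
b → a = 2/5 → 1/5 = 1/5
~a ∨ (b → a) = 0 ∨ 1/5 = 1/5
This gives 1/5 ≠ 1.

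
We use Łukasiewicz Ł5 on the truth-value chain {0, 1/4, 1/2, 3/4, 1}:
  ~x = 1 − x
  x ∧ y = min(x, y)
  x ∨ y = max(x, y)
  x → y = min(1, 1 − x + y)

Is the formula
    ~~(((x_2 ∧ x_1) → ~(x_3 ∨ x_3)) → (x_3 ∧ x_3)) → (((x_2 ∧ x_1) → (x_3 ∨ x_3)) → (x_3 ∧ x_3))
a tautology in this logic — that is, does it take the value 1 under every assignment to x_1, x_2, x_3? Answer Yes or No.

No

Counterexample: take x_1 = 1/2, x_2 = 1/2, x_3 = 3/4.
x_2 ∧ x_1 = 1/2 ∧ 1/2 = 1/2
x_3 ∨ x_3 = 3/4 ∨ 3/4 = 3/4
~(x_3 ∨ x_3) = ~3/4 = 1/4
(x_2 ∧ x_1) → ~(x_3 ∨ x_3) = 1/2 → 1/4 = 3/4
x_3 ∧ x_3 = 3/4 ∧ 3/4 = 3/4
((x_2 ∧ x_1) → ~(x_3 ∨ x_3)) → (x_3 ∧ x_3) = 3/4 → 3/4 = 1
~(((x_2 ∧ x_1) → ~(x_3 ∨ x_3)) → (x_3 ∧ x_3)) = ~1 = 0
~~(((x_2 ∧ x_1) → ~(x_3 ∨ x_3)) → (x_3 ∧ x_3)) = ~0 = 1
x_2 ∧ x_1 = 1/2 ∧ 1/2 = 1/2
x_3 ∨ x_3 = 3/4 ∨ 3/4 = 3/4
(x_2 ∧ x_1) → (x_3 ∨ x_3) = 1/2 → 3/4 = 1
x_3 ∧ x_3 = 3/4 ∧ 3/4 = 3/4
((x_2 ∧ x_1) → (x_3 ∨ x_3)) → (x_3 ∧ x_3) = 1 → 3/4 = 3/4
~~(((x_2 ∧ x_1) → ~(x_3 ∨ x_3)) → (x_3 ∧ x_3)) → (((x_2 ∧ x_1) → (x_3 ∨ x_3)) → (x_3 ∧ x_3)) = 1 → 3/4 = 3/4
This gives 3/4 ≠ 1.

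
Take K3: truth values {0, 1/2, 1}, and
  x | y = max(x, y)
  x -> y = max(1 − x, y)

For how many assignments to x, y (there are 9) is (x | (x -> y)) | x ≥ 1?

7

x = 0, y = 0 ↦ 1  ≥
x = 0, y = 1/2 ↦ 1  ≥
x = 0, y = 1 ↦ 1  ≥
x = 1/2, y = 0 ↦ 1/2  <
x = 1/2, y = 1/2 ↦ 1/2  <
x = 1/2, y = 1 ↦ 1  ≥
x = 1, y = 0 ↦ 1  ≥
x = 1, y = 1/2 ↦ 1  ≥
x = 1, y = 1 ↦ 1  ≥
So 7 of the 9 assignments meet the threshold.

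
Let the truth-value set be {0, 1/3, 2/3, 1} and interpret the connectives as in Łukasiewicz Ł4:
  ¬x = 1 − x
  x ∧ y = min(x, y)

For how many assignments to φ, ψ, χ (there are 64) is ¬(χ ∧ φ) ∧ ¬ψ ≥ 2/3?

24

value 1: 7 assignments (counts)
value 2/3: 17 assignments (counts)
value 1/3: 21 assignments
value 0: 19 assignments
So 24 of the 64 assignments meet the threshold.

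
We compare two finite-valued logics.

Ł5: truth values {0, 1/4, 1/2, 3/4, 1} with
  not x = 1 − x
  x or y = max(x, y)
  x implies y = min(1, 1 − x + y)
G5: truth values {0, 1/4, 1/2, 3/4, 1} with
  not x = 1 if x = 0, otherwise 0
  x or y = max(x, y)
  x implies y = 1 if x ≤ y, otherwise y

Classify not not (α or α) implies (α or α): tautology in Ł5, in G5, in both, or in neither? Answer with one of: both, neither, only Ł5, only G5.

In Ł5: every assignment gives 1 — tautology.
In G5: at α = 1/4 the value is 1/4 — not a tautology.

only Ł5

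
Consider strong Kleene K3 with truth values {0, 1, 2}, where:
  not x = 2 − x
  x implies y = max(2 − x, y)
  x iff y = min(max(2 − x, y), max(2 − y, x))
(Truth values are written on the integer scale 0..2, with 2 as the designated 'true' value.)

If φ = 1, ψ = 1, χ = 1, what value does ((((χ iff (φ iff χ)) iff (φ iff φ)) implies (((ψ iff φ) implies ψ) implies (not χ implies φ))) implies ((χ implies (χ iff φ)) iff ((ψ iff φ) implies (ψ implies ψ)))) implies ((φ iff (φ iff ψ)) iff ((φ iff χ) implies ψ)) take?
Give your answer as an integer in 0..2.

1

φ iff χ = 1 iff 1 = 1
χ iff (φ iff χ) = 1 iff 1 = 1
φ iff φ = 1 iff 1 = 1
(χ iff (φ iff χ)) iff (φ iff φ) = 1 iff 1 = 1
ψ iff φ = 1 iff 1 = 1
(ψ iff φ) implies ψ = 1 implies 1 = 1
not χ = not 1 = 1
not χ implies φ = 1 implies 1 = 1
((ψ iff φ) implies ψ) implies (not χ implies φ) = 1 implies 1 = 1
((χ iff (φ iff χ)) iff (φ iff φ)) implies (((ψ iff φ) implies ψ) implies (not χ implies φ)) = 1 implies 1 = 1
χ iff φ = 1 iff 1 = 1
χ implies (χ iff φ) = 1 implies 1 = 1
ψ iff φ = 1 iff 1 = 1
ψ implies ψ = 1 implies 1 = 1
(ψ iff φ) implies (ψ implies ψ) = 1 implies 1 = 1
(χ implies (χ iff φ)) iff ((ψ iff φ) implies (ψ implies ψ)) = 1 iff 1 = 1
(((χ iff (φ iff χ)) iff (φ iff φ)) implies (((ψ iff φ) implies ψ) implies (not χ implies φ))) implies ((χ implies (χ iff φ)) iff ((ψ iff φ) implies (ψ implies ψ))) = 1 implies 1 = 1
φ iff ψ = 1 iff 1 = 1
φ iff (φ iff ψ) = 1 iff 1 = 1
φ iff χ = 1 iff 1 = 1
(φ iff χ) implies ψ = 1 implies 1 = 1
(φ iff (φ iff ψ)) iff ((φ iff χ) implies ψ) = 1 iff 1 = 1
((((χ iff (φ iff χ)) iff (φ iff φ)) implies (((ψ iff φ) implies ψ) implies (not χ implies φ))) implies ((χ implies (χ iff φ)) iff ((ψ iff φ) implies (ψ implies ψ)))) implies ((φ iff (φ iff ψ)) iff ((φ iff χ) implies ψ)) = 1 implies 1 = 1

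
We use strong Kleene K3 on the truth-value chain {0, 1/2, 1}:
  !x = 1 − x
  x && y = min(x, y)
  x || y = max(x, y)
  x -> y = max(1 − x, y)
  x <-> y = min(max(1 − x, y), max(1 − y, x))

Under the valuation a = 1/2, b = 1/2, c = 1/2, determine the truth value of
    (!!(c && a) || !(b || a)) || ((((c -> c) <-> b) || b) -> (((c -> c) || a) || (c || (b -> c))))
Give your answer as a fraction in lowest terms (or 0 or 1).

1/2

c && a = 1/2 && 1/2 = 1/2
!(c && a) = !1/2 = 1/2
!!(c && a) = !1/2 = 1/2
b || a = 1/2 || 1/2 = 1/2
!(b || a) = !1/2 = 1/2
!!(c && a) || !(b || a) = 1/2 || 1/2 = 1/2
c -> c = 1/2 -> 1/2 = 1/2
(c -> c) <-> b = 1/2 <-> 1/2 = 1/2
((c -> c) <-> b) || b = 1/2 || 1/2 = 1/2
c -> c = 1/2 -> 1/2 = 1/2
(c -> c) || a = 1/2 || 1/2 = 1/2
b -> c = 1/2 -> 1/2 = 1/2
c || (b -> c) = 1/2 || 1/2 = 1/2
((c -> c) || a) || (c || (b -> c)) = 1/2 || 1/2 = 1/2
(((c -> c) <-> b) || b) -> (((c -> c) || a) || (c || (b -> c))) = 1/2 -> 1/2 = 1/2
(!!(c && a) || !(b || a)) || ((((c -> c) <-> b) || b) -> (((c -> c) || a) || (c || (b -> c)))) = 1/2 || 1/2 = 1/2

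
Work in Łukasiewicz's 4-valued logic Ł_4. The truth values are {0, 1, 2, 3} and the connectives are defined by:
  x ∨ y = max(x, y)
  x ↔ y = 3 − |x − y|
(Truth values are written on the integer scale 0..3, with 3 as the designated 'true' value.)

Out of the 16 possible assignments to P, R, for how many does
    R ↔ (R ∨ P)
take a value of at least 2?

13

P = 0, R = 0 ↦ 3  ≥
P = 0, R = 1 ↦ 3  ≥
P = 0, R = 2 ↦ 3  ≥
P = 0, R = 3 ↦ 3  ≥
P = 1, R = 0 ↦ 2  ≥
P = 1, R = 1 ↦ 3  ≥
P = 1, R = 2 ↦ 3  ≥
P = 1, R = 3 ↦ 3  ≥
P = 2, R = 0 ↦ 1  <
P = 2, R = 1 ↦ 2  ≥
P = 2, R = 2 ↦ 3  ≥
P = 2, R = 3 ↦ 3  ≥
P = 3, R = 0 ↦ 0  <
P = 3, R = 1 ↦ 1  <
P = 3, R = 2 ↦ 2  ≥
P = 3, R = 3 ↦ 3  ≥
So 13 of the 16 assignments meet the threshold.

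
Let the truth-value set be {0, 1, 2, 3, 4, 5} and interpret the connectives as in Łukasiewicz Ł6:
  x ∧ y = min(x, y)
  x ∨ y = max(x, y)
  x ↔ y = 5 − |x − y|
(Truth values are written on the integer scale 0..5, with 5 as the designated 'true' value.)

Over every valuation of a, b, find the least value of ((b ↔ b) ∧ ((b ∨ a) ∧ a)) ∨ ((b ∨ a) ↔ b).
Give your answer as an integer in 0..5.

3

Take a = 2, b = 0:
b ↔ b = 0 ↔ 0 = 5
b ∨ a = 0 ∨ 2 = 2
(b ∨ a) ∧ a = 2 ∧ 2 = 2
(b ↔ b) ∧ ((b ∨ a) ∧ a) = 5 ∧ 2 = 2
b ∨ a = 0 ∨ 2 = 2
(b ∨ a) ↔ b = 2 ↔ 0 = 3
((b ↔ b) ∧ ((b ∨ a) ∧ a)) ∨ ((b ∨ a) ↔ b) = 2 ∨ 3 = 3
No assignment yields a value below 3, so this is the minimum.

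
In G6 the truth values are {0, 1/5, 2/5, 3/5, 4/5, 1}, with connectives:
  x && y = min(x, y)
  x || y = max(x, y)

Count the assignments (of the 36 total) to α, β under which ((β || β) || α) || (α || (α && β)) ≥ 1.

value 1: 11 assignments (counts)
value 4/5: 9 assignments
value 3/5: 7 assignments
value 2/5: 5 assignments
value 1/5: 3 assignments
value 0: 1 assignment
So 11 of the 36 assignments meet the threshold.

11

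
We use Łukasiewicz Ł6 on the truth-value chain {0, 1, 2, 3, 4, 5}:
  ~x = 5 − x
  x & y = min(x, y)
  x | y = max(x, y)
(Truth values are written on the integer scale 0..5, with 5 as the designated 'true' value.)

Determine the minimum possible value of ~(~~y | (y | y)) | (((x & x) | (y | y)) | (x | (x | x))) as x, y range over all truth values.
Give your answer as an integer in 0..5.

Take x = 0, y = 2:
~y = ~2 = 3
~~y = ~3 = 2
y | y = 2 | 2 = 2
~~y | (y | y) = 2 | 2 = 2
~(~~y | (y | y)) = ~2 = 3
x & x = 0 & 0 = 0
y | y = 2 | 2 = 2
(x & x) | (y | y) = 0 | 2 = 2
x | x = 0 | 0 = 0
x | (x | x) = 0 | 0 = 0
((x & x) | (y | y)) | (x | (x | x)) = 2 | 0 = 2
~(~~y | (y | y)) | (((x & x) | (y | y)) | (x | (x | x))) = 3 | 2 = 3
No assignment yields a value below 3, so this is the minimum.

3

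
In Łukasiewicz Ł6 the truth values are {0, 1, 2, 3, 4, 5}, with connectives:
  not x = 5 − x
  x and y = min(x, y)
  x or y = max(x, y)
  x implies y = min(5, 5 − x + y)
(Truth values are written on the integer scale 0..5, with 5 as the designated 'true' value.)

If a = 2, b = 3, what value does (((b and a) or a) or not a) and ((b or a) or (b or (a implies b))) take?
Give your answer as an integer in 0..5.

b and a = 3 and 2 = 2
(b and a) or a = 2 or 2 = 2
not a = not 2 = 3
((b and a) or a) or not a = 2 or 3 = 3
b or a = 3 or 2 = 3
a implies b = 2 implies 3 = 5
b or (a implies b) = 3 or 5 = 5
(b or a) or (b or (a implies b)) = 3 or 5 = 5
(((b and a) or a) or not a) and ((b or a) or (b or (a implies b))) = 3 and 5 = 3

3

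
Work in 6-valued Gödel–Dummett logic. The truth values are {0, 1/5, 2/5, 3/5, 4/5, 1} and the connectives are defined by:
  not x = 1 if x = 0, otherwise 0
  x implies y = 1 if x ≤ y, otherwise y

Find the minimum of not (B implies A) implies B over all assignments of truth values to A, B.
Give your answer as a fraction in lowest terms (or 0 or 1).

1/5

Take A = 0, B = 1/5:
B implies A = 1/5 implies 0 = 0
not (B implies A) = not 0 = 1
not (B implies A) implies B = 1 implies 1/5 = 1/5
No assignment yields a value below 1/5, so this is the minimum.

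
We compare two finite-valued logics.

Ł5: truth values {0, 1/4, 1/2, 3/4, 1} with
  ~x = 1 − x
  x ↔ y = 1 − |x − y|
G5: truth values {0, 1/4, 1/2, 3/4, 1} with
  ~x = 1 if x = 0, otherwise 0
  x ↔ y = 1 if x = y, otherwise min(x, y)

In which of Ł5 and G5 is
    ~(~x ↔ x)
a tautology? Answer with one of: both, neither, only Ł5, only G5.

In Ł5: at x = 1/4 the value is 1/2 — not a tautology.
In G5: every assignment gives 1 — tautology.

only G5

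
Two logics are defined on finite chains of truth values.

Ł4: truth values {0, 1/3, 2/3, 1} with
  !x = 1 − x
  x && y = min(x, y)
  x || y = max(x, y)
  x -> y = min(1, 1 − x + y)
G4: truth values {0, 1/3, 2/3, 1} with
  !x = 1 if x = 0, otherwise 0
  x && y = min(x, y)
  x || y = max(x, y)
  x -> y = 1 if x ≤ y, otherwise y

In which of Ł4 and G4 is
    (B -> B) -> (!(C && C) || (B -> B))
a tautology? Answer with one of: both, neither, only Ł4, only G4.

In Ł4: every assignment gives 1 — tautology.
In G4: every assignment gives 1 — tautology.

both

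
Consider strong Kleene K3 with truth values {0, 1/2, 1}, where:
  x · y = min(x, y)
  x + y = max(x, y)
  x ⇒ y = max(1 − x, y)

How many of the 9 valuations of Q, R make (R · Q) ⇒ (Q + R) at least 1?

8

Q = 0, R = 0 ↦ 1  ≥
Q = 0, R = 1/2 ↦ 1  ≥
Q = 0, R = 1 ↦ 1  ≥
Q = 1/2, R = 0 ↦ 1  ≥
Q = 1/2, R = 1/2 ↦ 1/2  <
Q = 1/2, R = 1 ↦ 1  ≥
Q = 1, R = 0 ↦ 1  ≥
Q = 1, R = 1/2 ↦ 1  ≥
Q = 1, R = 1 ↦ 1  ≥
So 8 of the 9 assignments meet the threshold.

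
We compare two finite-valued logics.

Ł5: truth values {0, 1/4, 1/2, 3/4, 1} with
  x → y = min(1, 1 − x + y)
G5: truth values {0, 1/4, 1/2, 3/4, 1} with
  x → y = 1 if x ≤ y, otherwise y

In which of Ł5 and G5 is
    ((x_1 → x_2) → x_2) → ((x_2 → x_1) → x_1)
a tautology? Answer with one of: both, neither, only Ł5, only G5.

only Ł5

In Ł5: every assignment gives 1 — tautology.
In G5: at x_1 = 1/4, x_2 = 0 the value is 1/4 — not a tautology.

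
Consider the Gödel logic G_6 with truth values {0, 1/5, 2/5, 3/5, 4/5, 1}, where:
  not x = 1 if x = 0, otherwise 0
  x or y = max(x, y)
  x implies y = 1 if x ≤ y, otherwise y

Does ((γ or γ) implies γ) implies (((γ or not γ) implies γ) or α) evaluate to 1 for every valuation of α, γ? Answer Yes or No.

No

Counterexample: take α = 0, γ = 0.
γ or γ = 0 or 0 = 0
(γ or γ) implies γ = 0 implies 0 = 1
not γ = not 0 = 1
γ or not γ = 0 or 1 = 1
(γ or not γ) implies γ = 1 implies 0 = 0
((γ or not γ) implies γ) or α = 0 or 0 = 0
((γ or γ) implies γ) implies (((γ or not γ) implies γ) or α) = 1 implies 0 = 0
This gives 0 ≠ 1.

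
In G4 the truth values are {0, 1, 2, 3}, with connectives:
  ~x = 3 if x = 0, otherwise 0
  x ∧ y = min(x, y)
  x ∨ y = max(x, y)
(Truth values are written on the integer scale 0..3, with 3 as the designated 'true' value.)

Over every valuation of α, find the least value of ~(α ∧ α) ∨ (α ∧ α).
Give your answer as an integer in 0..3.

Take α = 1:
α ∧ α = 1 ∧ 1 = 1
~(α ∧ α) = ~1 = 0
α ∧ α = 1 ∧ 1 = 1
~(α ∧ α) ∨ (α ∧ α) = 0 ∨ 1 = 1
No assignment yields a value below 1, so this is the minimum.

1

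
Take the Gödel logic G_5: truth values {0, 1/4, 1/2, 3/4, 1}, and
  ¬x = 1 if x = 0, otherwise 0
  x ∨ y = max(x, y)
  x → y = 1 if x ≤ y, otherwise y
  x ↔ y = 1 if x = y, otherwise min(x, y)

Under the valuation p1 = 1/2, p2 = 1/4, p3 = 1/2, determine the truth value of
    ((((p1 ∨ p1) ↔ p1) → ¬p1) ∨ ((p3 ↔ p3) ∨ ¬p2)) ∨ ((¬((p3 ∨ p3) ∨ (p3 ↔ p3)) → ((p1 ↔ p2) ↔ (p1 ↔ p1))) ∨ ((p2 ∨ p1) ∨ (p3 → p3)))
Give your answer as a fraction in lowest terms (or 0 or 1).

p1 ∨ p1 = 1/2 ∨ 1/2 = 1/2
(p1 ∨ p1) ↔ p1 = 1/2 ↔ 1/2 = 1
¬p1 = ¬1/2 = 0
((p1 ∨ p1) ↔ p1) → ¬p1 = 1 → 0 = 0
p3 ↔ p3 = 1/2 ↔ 1/2 = 1
¬p2 = ¬1/4 = 0
(p3 ↔ p3) ∨ ¬p2 = 1 ∨ 0 = 1
(((p1 ∨ p1) ↔ p1) → ¬p1) ∨ ((p3 ↔ p3) ∨ ¬p2) = 0 ∨ 1 = 1
p3 ∨ p3 = 1/2 ∨ 1/2 = 1/2
p3 ↔ p3 = 1/2 ↔ 1/2 = 1
(p3 ∨ p3) ∨ (p3 ↔ p3) = 1/2 ∨ 1 = 1
¬((p3 ∨ p3) ∨ (p3 ↔ p3)) = ¬1 = 0
p1 ↔ p2 = 1/2 ↔ 1/4 = 1/4
p1 ↔ p1 = 1/2 ↔ 1/2 = 1
(p1 ↔ p2) ↔ (p1 ↔ p1) = 1/4 ↔ 1 = 1/4
¬((p3 ∨ p3) ∨ (p3 ↔ p3)) → ((p1 ↔ p2) ↔ (p1 ↔ p1)) = 0 → 1/4 = 1
p2 ∨ p1 = 1/4 ∨ 1/2 = 1/2
p3 → p3 = 1/2 → 1/2 = 1
(p2 ∨ p1) ∨ (p3 → p3) = 1/2 ∨ 1 = 1
(¬((p3 ∨ p3) ∨ (p3 ↔ p3)) → ((p1 ↔ p2) ↔ (p1 ↔ p1))) ∨ ((p2 ∨ p1) ∨ (p3 → p3)) = 1 ∨ 1 = 1
((((p1 ∨ p1) ↔ p1) → ¬p1) ∨ ((p3 ↔ p3) ∨ ¬p2)) ∨ ((¬((p3 ∨ p3) ∨ (p3 ↔ p3)) → ((p1 ↔ p2) ↔ (p1 ↔ p1))) ∨ ((p2 ∨ p1) ∨ (p3 → p3))) = 1 ∨ 1 = 1

1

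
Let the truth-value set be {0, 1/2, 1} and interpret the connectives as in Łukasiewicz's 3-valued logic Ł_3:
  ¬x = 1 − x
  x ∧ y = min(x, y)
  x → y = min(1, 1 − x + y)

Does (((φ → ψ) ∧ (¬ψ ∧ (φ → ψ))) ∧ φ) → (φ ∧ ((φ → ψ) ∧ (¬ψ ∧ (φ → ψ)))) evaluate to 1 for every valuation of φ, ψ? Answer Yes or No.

Yes

φ = 0, ψ = 0 ↦ 1
φ = 0, ψ = 1/2 ↦ 1
φ = 0, ψ = 1 ↦ 1
φ = 1/2, ψ = 0 ↦ 1
φ = 1/2, ψ = 1/2 ↦ 1
φ = 1/2, ψ = 1 ↦ 1
φ = 1, ψ = 0 ↦ 1
φ = 1, ψ = 1/2 ↦ 1
φ = 1, ψ = 1 ↦ 1
Every assignment gives a value ≥ 1.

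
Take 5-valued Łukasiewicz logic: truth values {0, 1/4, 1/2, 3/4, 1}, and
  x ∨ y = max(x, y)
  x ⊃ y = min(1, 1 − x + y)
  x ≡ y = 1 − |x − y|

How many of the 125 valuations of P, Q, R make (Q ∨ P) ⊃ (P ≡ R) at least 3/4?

value 1: 70 assignments (counts)
value 3/4: 23 assignments (counts)
value 1/2: 17 assignments
value 1/4: 9 assignments
value 0: 6 assignments
So 93 of the 125 assignments meet the threshold.

93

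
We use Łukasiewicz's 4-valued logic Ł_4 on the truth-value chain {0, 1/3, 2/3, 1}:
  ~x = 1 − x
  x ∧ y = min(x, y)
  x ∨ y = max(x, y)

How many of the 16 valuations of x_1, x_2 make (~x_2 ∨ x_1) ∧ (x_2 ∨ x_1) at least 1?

4

x_1 = 0, x_2 = 0 ↦ 0  <
x_1 = 0, x_2 = 1/3 ↦ 1/3  <
x_1 = 0, x_2 = 2/3 ↦ 1/3  <
x_1 = 0, x_2 = 1 ↦ 0  <
x_1 = 1/3, x_2 = 0 ↦ 1/3  <
x_1 = 1/3, x_2 = 1/3 ↦ 1/3  <
x_1 = 1/3, x_2 = 2/3 ↦ 1/3  <
x_1 = 1/3, x_2 = 1 ↦ 1/3  <
x_1 = 2/3, x_2 = 0 ↦ 2/3  <
x_1 = 2/3, x_2 = 1/3 ↦ 2/3  <
x_1 = 2/3, x_2 = 2/3 ↦ 2/3  <
x_1 = 2/3, x_2 = 1 ↦ 2/3  <
x_1 = 1, x_2 = 0 ↦ 1  ≥
x_1 = 1, x_2 = 1/3 ↦ 1  ≥
x_1 = 1, x_2 = 2/3 ↦ 1  ≥
x_1 = 1, x_2 = 1 ↦ 1  ≥
So 4 of the 16 assignments meet the threshold.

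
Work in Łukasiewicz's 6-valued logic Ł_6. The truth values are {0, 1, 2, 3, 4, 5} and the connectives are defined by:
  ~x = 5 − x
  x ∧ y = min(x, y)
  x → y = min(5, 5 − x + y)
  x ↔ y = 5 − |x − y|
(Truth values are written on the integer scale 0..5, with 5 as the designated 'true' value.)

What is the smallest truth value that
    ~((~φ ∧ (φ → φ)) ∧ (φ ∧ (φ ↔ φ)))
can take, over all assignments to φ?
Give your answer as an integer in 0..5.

Take φ = 2:
~φ = ~2 = 3
φ → φ = 2 → 2 = 5
~φ ∧ (φ → φ) = 3 ∧ 5 = 3
φ ↔ φ = 2 ↔ 2 = 5
φ ∧ (φ ↔ φ) = 2 ∧ 5 = 2
(~φ ∧ (φ → φ)) ∧ (φ ∧ (φ ↔ φ)) = 3 ∧ 2 = 2
~((~φ ∧ (φ → φ)) ∧ (φ ∧ (φ ↔ φ))) = ~2 = 3
No assignment yields a value below 3, so this is the minimum.

3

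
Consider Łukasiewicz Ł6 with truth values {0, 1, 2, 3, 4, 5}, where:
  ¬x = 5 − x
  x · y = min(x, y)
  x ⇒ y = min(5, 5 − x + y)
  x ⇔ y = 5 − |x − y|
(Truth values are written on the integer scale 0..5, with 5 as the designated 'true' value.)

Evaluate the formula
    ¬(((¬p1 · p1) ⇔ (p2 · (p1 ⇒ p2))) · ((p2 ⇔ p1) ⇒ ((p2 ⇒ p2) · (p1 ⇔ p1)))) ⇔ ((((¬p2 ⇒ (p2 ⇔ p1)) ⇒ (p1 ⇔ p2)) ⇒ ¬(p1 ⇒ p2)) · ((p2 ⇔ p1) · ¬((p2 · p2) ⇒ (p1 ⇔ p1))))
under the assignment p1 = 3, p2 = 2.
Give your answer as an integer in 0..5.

¬p1 = ¬3 = 2
¬p1 · p1 = 2 · 3 = 2
p1 ⇒ p2 = 3 ⇒ 2 = 4
p2 · (p1 ⇒ p2) = 2 · 4 = 2
(¬p1 · p1) ⇔ (p2 · (p1 ⇒ p2)) = 2 ⇔ 2 = 5
p2 ⇔ p1 = 2 ⇔ 3 = 4
p2 ⇒ p2 = 2 ⇒ 2 = 5
p1 ⇔ p1 = 3 ⇔ 3 = 5
(p2 ⇒ p2) · (p1 ⇔ p1) = 5 · 5 = 5
(p2 ⇔ p1) ⇒ ((p2 ⇒ p2) · (p1 ⇔ p1)) = 4 ⇒ 5 = 5
((¬p1 · p1) ⇔ (p2 · (p1 ⇒ p2))) · ((p2 ⇔ p1) ⇒ ((p2 ⇒ p2) · (p1 ⇔ p1))) = 5 · 5 = 5
¬(((¬p1 · p1) ⇔ (p2 · (p1 ⇒ p2))) · ((p2 ⇔ p1) ⇒ ((p2 ⇒ p2) · (p1 ⇔ p1)))) = ¬5 = 0
¬p2 = ¬2 = 3
p2 ⇔ p1 = 2 ⇔ 3 = 4
¬p2 ⇒ (p2 ⇔ p1) = 3 ⇒ 4 = 5
p1 ⇔ p2 = 3 ⇔ 2 = 4
(¬p2 ⇒ (p2 ⇔ p1)) ⇒ (p1 ⇔ p2) = 5 ⇒ 4 = 4
p1 ⇒ p2 = 3 ⇒ 2 = 4
¬(p1 ⇒ p2) = ¬4 = 1
((¬p2 ⇒ (p2 ⇔ p1)) ⇒ (p1 ⇔ p2)) ⇒ ¬(p1 ⇒ p2) = 4 ⇒ 1 = 2
p2 ⇔ p1 = 2 ⇔ 3 = 4
p2 · p2 = 2 · 2 = 2
p1 ⇔ p1 = 3 ⇔ 3 = 5
(p2 · p2) ⇒ (p1 ⇔ p1) = 2 ⇒ 5 = 5
¬((p2 · p2) ⇒ (p1 ⇔ p1)) = ¬5 = 0
(p2 ⇔ p1) · ¬((p2 · p2) ⇒ (p1 ⇔ p1)) = 4 · 0 = 0
(((¬p2 ⇒ (p2 ⇔ p1)) ⇒ (p1 ⇔ p2)) ⇒ ¬(p1 ⇒ p2)) · ((p2 ⇔ p1) · ¬((p2 · p2) ⇒ (p1 ⇔ p1))) = 2 · 0 = 0
¬(((¬p1 · p1) ⇔ (p2 · (p1 ⇒ p2))) · ((p2 ⇔ p1) ⇒ ((p2 ⇒ p2) · (p1 ⇔ p1)))) ⇔ ((((¬p2 ⇒ (p2 ⇔ p1)) ⇒ (p1 ⇔ p2)) ⇒ ¬(p1 ⇒ p2)) · ((p2 ⇔ p1) · ¬((p2 · p2) ⇒ (p1 ⇔ p1)))) = 0 ⇔ 0 = 5

5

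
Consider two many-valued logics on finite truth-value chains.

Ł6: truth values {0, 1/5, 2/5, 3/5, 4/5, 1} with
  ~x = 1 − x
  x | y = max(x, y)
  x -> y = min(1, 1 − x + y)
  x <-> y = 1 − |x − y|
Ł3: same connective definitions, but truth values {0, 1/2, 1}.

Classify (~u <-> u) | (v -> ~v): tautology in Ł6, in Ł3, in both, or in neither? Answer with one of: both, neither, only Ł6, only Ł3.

neither

In Ł6: at u = 0, v = 3/5 the value is 4/5 — not a tautology.
In Ł3: at u = 0, v = 1 the value is 0 — not a tautology.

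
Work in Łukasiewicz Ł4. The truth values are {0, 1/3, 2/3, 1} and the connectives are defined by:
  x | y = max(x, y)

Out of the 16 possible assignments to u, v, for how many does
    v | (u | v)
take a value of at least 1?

u = 0, v = 0 ↦ 0  <
u = 0, v = 1/3 ↦ 1/3  <
u = 0, v = 2/3 ↦ 2/3  <
u = 0, v = 1 ↦ 1  ≥
u = 1/3, v = 0 ↦ 1/3  <
u = 1/3, v = 1/3 ↦ 1/3  <
u = 1/3, v = 2/3 ↦ 2/3  <
u = 1/3, v = 1 ↦ 1  ≥
u = 2/3, v = 0 ↦ 2/3  <
u = 2/3, v = 1/3 ↦ 2/3  <
u = 2/3, v = 2/3 ↦ 2/3  <
u = 2/3, v = 1 ↦ 1  ≥
u = 1, v = 0 ↦ 1  ≥
u = 1, v = 1/3 ↦ 1  ≥
u = 1, v = 2/3 ↦ 1  ≥
u = 1, v = 1 ↦ 1  ≥
So 7 of the 16 assignments meet the threshold.

7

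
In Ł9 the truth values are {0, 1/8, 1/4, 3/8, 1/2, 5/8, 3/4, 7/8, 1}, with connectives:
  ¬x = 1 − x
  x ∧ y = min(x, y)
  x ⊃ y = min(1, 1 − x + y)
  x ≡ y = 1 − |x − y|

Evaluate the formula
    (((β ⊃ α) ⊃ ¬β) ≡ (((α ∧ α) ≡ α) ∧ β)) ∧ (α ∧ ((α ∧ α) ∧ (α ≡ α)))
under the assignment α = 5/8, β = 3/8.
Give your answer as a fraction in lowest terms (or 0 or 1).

β ⊃ α = 3/8 ⊃ 5/8 = 1
¬β = ¬3/8 = 5/8
(β ⊃ α) ⊃ ¬β = 1 ⊃ 5/8 = 5/8
α ∧ α = 5/8 ∧ 5/8 = 5/8
(α ∧ α) ≡ α = 5/8 ≡ 5/8 = 1
((α ∧ α) ≡ α) ∧ β = 1 ∧ 3/8 = 3/8
((β ⊃ α) ⊃ ¬β) ≡ (((α ∧ α) ≡ α) ∧ β) = 5/8 ≡ 3/8 = 3/4
α ∧ α = 5/8 ∧ 5/8 = 5/8
α ≡ α = 5/8 ≡ 5/8 = 1
(α ∧ α) ∧ (α ≡ α) = 5/8 ∧ 1 = 5/8
α ∧ ((α ∧ α) ∧ (α ≡ α)) = 5/8 ∧ 5/8 = 5/8
(((β ⊃ α) ⊃ ¬β) ≡ (((α ∧ α) ≡ α) ∧ β)) ∧ (α ∧ ((α ∧ α) ∧ (α ≡ α))) = 3/4 ∧ 5/8 = 5/8

5/8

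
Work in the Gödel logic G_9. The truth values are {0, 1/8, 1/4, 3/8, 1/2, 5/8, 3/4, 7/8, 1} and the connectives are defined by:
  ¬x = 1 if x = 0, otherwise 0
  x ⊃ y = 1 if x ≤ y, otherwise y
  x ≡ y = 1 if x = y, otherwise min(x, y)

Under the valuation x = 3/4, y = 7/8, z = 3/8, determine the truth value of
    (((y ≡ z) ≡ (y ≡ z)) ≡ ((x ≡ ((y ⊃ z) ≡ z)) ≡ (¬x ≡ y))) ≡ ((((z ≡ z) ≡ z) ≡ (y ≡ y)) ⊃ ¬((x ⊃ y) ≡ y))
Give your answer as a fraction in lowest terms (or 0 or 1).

y ≡ z = 7/8 ≡ 3/8 = 3/8
y ≡ z = 7/8 ≡ 3/8 = 3/8
(y ≡ z) ≡ (y ≡ z) = 3/8 ≡ 3/8 = 1
y ⊃ z = 7/8 ⊃ 3/8 = 3/8
(y ⊃ z) ≡ z = 3/8 ≡ 3/8 = 1
x ≡ ((y ⊃ z) ≡ z) = 3/4 ≡ 1 = 3/4
¬x = ¬3/4 = 0
¬x ≡ y = 0 ≡ 7/8 = 0
(x ≡ ((y ⊃ z) ≡ z)) ≡ (¬x ≡ y) = 3/4 ≡ 0 = 0
((y ≡ z) ≡ (y ≡ z)) ≡ ((x ≡ ((y ⊃ z) ≡ z)) ≡ (¬x ≡ y)) = 1 ≡ 0 = 0
z ≡ z = 3/8 ≡ 3/8 = 1
(z ≡ z) ≡ z = 1 ≡ 3/8 = 3/8
y ≡ y = 7/8 ≡ 7/8 = 1
((z ≡ z) ≡ z) ≡ (y ≡ y) = 3/8 ≡ 1 = 3/8
x ⊃ y = 3/4 ⊃ 7/8 = 1
(x ⊃ y) ≡ y = 1 ≡ 7/8 = 7/8
¬((x ⊃ y) ≡ y) = ¬7/8 = 0
(((z ≡ z) ≡ z) ≡ (y ≡ y)) ⊃ ¬((x ⊃ y) ≡ y) = 3/8 ⊃ 0 = 0
(((y ≡ z) ≡ (y ≡ z)) ≡ ((x ≡ ((y ⊃ z) ≡ z)) ≡ (¬x ≡ y))) ≡ ((((z ≡ z) ≡ z) ≡ (y ≡ y)) ⊃ ¬((x ⊃ y) ≡ y)) = 0 ≡ 0 = 1

1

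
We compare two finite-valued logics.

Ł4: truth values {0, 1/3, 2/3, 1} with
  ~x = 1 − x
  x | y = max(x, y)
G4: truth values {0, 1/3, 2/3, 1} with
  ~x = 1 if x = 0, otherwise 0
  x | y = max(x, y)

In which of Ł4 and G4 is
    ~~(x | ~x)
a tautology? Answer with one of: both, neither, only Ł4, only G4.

only G4

In Ł4: at x = 1/3 the value is 2/3 — not a tautology.
In G4: every assignment gives 1 — tautology.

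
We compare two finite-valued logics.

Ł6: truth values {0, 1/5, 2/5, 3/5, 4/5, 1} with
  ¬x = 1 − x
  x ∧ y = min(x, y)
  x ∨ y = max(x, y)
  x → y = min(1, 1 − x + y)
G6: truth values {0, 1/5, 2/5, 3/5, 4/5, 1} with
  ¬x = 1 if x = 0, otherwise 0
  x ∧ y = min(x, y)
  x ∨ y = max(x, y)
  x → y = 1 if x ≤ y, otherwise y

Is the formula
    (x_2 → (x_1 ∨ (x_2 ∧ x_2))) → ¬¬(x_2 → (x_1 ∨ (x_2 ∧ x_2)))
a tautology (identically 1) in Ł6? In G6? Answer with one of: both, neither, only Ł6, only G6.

both

In Ł6: every assignment gives 1 — tautology.
In G6: every assignment gives 1 — tautology.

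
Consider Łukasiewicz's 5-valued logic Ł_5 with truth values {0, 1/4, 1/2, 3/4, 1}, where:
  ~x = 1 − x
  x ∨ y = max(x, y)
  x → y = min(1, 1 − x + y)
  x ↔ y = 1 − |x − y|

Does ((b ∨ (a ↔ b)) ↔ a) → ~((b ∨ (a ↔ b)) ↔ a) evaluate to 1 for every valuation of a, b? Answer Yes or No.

Counterexample: take a = 1/2, b = 0.
a ↔ b = 1/2 ↔ 0 = 1/2
b ∨ (a ↔ b) = 0 ∨ 1/2 = 1/2
(b ∨ (a ↔ b)) ↔ a = 1/2 ↔ 1/2 = 1
a ↔ b = 1/2 ↔ 0 = 1/2
b ∨ (a ↔ b) = 0 ∨ 1/2 = 1/2
(b ∨ (a ↔ b)) ↔ a = 1/2 ↔ 1/2 = 1
~((b ∨ (a ↔ b)) ↔ a) = ~1 = 0
((b ∨ (a ↔ b)) ↔ a) → ~((b ∨ (a ↔ b)) ↔ a) = 1 → 0 = 0
This gives 0 ≠ 1.

No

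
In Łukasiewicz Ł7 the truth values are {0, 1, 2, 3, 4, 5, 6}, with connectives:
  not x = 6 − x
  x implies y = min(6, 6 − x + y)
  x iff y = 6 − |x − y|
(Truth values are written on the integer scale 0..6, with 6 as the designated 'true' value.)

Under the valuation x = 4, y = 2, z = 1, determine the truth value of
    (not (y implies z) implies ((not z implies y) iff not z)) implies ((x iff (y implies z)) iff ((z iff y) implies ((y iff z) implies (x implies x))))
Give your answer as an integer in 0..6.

5

y implies z = 2 implies 1 = 5
not (y implies z) = not 5 = 1
not z = not 1 = 5
not z implies y = 5 implies 2 = 3
not z = not 1 = 5
(not z implies y) iff not z = 3 iff 5 = 4
not (y implies z) implies ((not z implies y) iff not z) = 1 implies 4 = 6
y implies z = 2 implies 1 = 5
x iff (y implies z) = 4 iff 5 = 5
z iff y = 1 iff 2 = 5
y iff z = 2 iff 1 = 5
x implies x = 4 implies 4 = 6
(y iff z) implies (x implies x) = 5 implies 6 = 6
(z iff y) implies ((y iff z) implies (x implies x)) = 5 implies 6 = 6
(x iff (y implies z)) iff ((z iff y) implies ((y iff z) implies (x implies x))) = 5 iff 6 = 5
(not (y implies z) implies ((not z implies y) iff not z)) implies ((x iff (y implies z)) iff ((z iff y) implies ((y iff z) implies (x implies x)))) = 6 implies 5 = 5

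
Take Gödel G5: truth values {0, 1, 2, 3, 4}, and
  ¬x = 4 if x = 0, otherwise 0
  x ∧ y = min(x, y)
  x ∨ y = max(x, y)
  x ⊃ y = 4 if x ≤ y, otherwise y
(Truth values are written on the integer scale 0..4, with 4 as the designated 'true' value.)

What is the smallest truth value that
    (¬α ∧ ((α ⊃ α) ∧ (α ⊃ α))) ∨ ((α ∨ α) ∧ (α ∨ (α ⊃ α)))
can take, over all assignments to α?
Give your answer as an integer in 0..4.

Take α = 1:
¬α = ¬1 = 0
α ⊃ α = 1 ⊃ 1 = 4
α ⊃ α = 1 ⊃ 1 = 4
(α ⊃ α) ∧ (α ⊃ α) = 4 ∧ 4 = 4
¬α ∧ ((α ⊃ α) ∧ (α ⊃ α)) = 0 ∧ 4 = 0
α ∨ α = 1 ∨ 1 = 1
α ⊃ α = 1 ⊃ 1 = 4
α ∨ (α ⊃ α) = 1 ∨ 4 = 4
(α ∨ α) ∧ (α ∨ (α ⊃ α)) = 1 ∧ 4 = 1
(¬α ∧ ((α ⊃ α) ∧ (α ⊃ α))) ∨ ((α ∨ α) ∧ (α ∨ (α ⊃ α))) = 0 ∨ 1 = 1
No assignment yields a value below 1, so this is the minimum.

1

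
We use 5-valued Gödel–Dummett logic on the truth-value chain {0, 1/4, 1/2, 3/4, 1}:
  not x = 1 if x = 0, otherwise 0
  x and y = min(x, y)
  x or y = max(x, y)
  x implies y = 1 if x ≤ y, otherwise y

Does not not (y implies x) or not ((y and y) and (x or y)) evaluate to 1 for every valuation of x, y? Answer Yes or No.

Counterexample: take x = 0, y = 1/4.
y implies x = 1/4 implies 0 = 0
not (y implies x) = not 0 = 1
not not (y implies x) = not 1 = 0
y and y = 1/4 and 1/4 = 1/4
x or y = 0 or 1/4 = 1/4
(y and y) and (x or y) = 1/4 and 1/4 = 1/4
not ((y and y) and (x or y)) = not 1/4 = 0
not not (y implies x) or not ((y and y) and (x or y)) = 0 or 0 = 0
This gives 0 ≠ 1.

No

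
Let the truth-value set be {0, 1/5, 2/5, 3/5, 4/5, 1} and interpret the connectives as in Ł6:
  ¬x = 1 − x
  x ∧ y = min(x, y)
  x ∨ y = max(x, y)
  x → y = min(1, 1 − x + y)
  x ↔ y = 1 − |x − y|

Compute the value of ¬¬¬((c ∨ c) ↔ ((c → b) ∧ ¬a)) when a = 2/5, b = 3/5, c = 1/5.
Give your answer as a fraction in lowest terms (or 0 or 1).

c ∨ c = 1/5 ∨ 1/5 = 1/5
c → b = 1/5 → 3/5 = 1
¬a = ¬2/5 = 3/5
(c → b) ∧ ¬a = 1 ∧ 3/5 = 3/5
(c ∨ c) ↔ ((c → b) ∧ ¬a) = 1/5 ↔ 3/5 = 3/5
¬((c ∨ c) ↔ ((c → b) ∧ ¬a)) = ¬3/5 = 2/5
¬¬((c ∨ c) ↔ ((c → b) ∧ ¬a)) = ¬2/5 = 3/5
¬¬¬((c ∨ c) ↔ ((c → b) ∧ ¬a)) = ¬3/5 = 2/5

2/5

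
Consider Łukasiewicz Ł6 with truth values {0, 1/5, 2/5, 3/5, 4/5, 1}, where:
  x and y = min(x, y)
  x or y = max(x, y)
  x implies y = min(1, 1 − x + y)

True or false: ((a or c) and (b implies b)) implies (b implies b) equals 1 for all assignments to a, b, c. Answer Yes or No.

Yes

At a = 4/5, b = 2/5, c = 0, for instance:
a or c = 4/5 or 0 = 4/5
b implies b = 2/5 implies 2/5 = 1
(a or c) and (b implies b) = 4/5 and 1 = 4/5
((a or c) and (b implies b)) implies (b implies b) = 4/5 implies 1 = 1
and checking the remaining 215 assignments likewise gives ≥ 1 in every case.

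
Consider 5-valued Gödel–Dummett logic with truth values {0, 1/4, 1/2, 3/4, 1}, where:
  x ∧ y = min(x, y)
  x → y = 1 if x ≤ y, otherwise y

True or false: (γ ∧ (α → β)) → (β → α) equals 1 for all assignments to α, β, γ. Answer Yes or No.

No

Counterexample: take α = 0, β = 1/4, γ = 1/4.
α → β = 0 → 1/4 = 1
γ ∧ (α → β) = 1/4 ∧ 1 = 1/4
β → α = 1/4 → 0 = 0
(γ ∧ (α → β)) → (β → α) = 1/4 → 0 = 0
This gives 0 ≠ 1.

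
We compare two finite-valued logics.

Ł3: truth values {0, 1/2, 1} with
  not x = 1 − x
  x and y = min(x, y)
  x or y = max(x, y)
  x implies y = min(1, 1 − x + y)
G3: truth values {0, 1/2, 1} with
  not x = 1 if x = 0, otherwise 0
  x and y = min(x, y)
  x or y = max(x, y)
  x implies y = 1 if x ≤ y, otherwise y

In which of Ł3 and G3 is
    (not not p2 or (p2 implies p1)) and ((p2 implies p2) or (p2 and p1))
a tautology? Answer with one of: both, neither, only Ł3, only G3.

only G3

In Ł3: at p1 = 0, p2 = 1/2 the value is 1/2 — not a tautology.
In G3: every assignment gives 1 — tautology.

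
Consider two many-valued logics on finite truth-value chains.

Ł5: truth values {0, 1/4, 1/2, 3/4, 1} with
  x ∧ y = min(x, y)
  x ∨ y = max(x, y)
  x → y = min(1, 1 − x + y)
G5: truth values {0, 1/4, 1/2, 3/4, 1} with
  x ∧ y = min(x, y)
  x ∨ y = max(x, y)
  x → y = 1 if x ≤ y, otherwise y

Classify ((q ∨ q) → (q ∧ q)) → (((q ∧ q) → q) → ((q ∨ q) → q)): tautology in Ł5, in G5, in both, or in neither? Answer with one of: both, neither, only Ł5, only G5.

both

In Ł5: every assignment gives 1 — tautology.
In G5: every assignment gives 1 — tautology.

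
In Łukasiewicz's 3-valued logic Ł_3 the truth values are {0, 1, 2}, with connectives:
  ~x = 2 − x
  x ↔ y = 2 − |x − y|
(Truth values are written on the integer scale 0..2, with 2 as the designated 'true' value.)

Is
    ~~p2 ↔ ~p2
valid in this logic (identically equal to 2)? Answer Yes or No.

Counterexample: take p2 = 0.
~p2 = ~0 = 2
~~p2 = ~2 = 0
~p2 = ~0 = 2
~~p2 ↔ ~p2 = 0 ↔ 2 = 0
This gives 0 ≠ 2.

No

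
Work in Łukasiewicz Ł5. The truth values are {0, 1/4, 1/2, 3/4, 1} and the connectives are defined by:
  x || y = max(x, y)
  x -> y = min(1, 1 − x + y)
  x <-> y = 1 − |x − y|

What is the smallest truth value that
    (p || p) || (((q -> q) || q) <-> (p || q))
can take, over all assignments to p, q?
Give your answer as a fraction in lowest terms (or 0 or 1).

Take p = 0, q = 0:
p || p = 0 || 0 = 0
q -> q = 0 -> 0 = 1
(q -> q) || q = 1 || 0 = 1
p || q = 0 || 0 = 0
((q -> q) || q) <-> (p || q) = 1 <-> 0 = 0
(p || p) || (((q -> q) || q) <-> (p || q)) = 0 || 0 = 0
No assignment yields a value below 0, so this is the minimum.

0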